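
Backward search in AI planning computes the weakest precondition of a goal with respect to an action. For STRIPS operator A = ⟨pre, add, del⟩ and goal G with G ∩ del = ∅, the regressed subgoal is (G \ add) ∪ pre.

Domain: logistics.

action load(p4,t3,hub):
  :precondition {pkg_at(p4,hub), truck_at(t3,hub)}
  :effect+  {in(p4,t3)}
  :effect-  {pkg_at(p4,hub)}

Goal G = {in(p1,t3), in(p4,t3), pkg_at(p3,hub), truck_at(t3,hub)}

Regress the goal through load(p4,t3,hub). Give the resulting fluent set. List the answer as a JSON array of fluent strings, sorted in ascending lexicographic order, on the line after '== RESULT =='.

Regress:
  G ∩ del = {}  (empty — regression defined)
  G \ add = {in(p1,t3), in(p4,t3), pkg_at(p3,hub), truck_at(t3,hub)} \ {in(p4,t3)} = {in(p1,t3), pkg_at(p3,hub), truck_at(t3,hub)}
  ∪ pre   = {in(p1,t3), pkg_at(p3,hub), truck_at(t3,hub)} ∪ {pkg_at(p4,hub), truck_at(t3,hub)}
          = {in(p1,t3), pkg_at(p3,hub), pkg_at(p4,hub), truck_at(t3,hub)}

== RESULT ==
["in(p1,t3)", "pkg_at(p3,hub)", "pkg_at(p4,hub)", "truck_at(t3,hub)"]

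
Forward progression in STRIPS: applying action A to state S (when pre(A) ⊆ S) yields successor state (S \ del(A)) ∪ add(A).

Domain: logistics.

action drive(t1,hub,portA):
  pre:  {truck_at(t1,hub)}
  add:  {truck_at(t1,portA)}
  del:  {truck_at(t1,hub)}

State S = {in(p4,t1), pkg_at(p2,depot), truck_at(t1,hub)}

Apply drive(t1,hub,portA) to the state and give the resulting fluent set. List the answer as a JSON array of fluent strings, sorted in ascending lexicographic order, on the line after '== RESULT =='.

Compute (S \ del) ∪ add:
  pre ⊆ S: {truck_at(t1,hub)} ⊆ S  — applicable
  S \ del = {in(p4,t1), pkg_at(p2,depot)}
  ∪ add   = {in(p4,t1), pkg_at(p2,depot), truck_at(t1,portA)}

== RESULT ==
["in(p4,t1)", "pkg_at(p2,depot)", "truck_at(t1,portA)"]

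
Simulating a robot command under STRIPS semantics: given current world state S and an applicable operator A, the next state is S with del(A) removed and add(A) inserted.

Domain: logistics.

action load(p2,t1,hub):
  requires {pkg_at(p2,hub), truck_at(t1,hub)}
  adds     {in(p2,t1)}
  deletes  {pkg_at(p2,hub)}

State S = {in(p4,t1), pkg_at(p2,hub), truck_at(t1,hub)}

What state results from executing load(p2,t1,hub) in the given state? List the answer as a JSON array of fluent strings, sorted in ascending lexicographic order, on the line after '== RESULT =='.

Progress:
  pre ⊆ S: {pkg_at(p2,hub), truck_at(t1,hub)} ⊆ S  — applicable
  S \ del = {in(p4,t1), truck_at(t1,hub)}
  ∪ add   = {in(p2,t1), in(p4,t1), truck_at(t1,hub)}

== RESULT ==
["in(p2,t1)", "in(p4,t1)", "truck_at(t1,hub)"]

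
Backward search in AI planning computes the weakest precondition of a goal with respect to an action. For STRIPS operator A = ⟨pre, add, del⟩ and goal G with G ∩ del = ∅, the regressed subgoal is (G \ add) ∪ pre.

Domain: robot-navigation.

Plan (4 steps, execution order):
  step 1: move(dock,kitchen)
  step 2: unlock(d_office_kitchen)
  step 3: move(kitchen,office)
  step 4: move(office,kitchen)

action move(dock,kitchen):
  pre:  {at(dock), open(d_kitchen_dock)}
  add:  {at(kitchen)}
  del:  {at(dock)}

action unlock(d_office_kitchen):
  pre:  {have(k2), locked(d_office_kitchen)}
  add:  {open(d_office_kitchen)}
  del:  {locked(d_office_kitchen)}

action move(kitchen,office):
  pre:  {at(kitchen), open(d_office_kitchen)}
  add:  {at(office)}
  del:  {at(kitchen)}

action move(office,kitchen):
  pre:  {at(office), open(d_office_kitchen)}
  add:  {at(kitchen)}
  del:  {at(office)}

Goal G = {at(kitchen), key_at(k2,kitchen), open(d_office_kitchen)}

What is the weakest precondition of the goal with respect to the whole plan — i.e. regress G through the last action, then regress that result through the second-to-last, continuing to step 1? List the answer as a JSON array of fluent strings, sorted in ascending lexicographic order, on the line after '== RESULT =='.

Regress step by step:
  through step 4 (move(office,kitchen)): drop {at(kitchen)}, keep {key_at(k2,kitchen), open(d_office_kitchen)}, require {at(office), open(d_office_kitchen)}
    → {at(office), key_at(k2,kitchen), open(d_office_kitchen)}
  through step 3 (move(kitchen,office)): drop {at(office)}, keep {key_at(k2,kitchen), open(d_office_kitchen)}, require {at(kitchen), open(d_office_kitchen)}
    → {at(kitchen), key_at(k2,kitchen), open(d_office_kitchen)}
  through step 2 (unlock(d_office_kitchen)): drop {open(d_office_kitchen)}, keep {at(kitchen), key_at(k2,kitchen)}, require {have(k2), locked(d_office_kitchen)}
    → {at(kitchen), have(k2), key_at(k2,kitchen), locked(d_office_kitchen)}
  through step 1 (move(dock,kitchen)): drop {at(kitchen)}, keep {have(k2), key_at(k2,kitchen), locked(d_office_kitchen)}, require {at(dock), open(d_kitchen_dock)}
    → {at(dock), have(k2), key_at(k2,kitchen), locked(d_office_kitchen), open(d_kitchen_dock)}

== RESULT ==
["at(dock)", "have(k2)", "key_at(k2,kitchen)", "locked(d_office_kitchen)", "open(d_kitchen_dock)"]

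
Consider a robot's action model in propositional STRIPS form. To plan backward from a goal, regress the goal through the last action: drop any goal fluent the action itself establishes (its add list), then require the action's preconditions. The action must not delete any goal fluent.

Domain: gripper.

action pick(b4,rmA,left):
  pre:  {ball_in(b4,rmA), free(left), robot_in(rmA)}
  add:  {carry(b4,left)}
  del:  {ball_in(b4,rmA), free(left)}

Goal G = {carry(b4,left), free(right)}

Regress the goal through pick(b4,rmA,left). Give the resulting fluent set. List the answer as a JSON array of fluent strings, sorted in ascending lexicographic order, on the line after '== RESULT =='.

Compute (G \ add) ∪ pre:
  G ∩ del = {}  (empty — regression defined)
  G \ add = {carry(b4,left), free(right)} \ {carry(b4,left)} = {free(right)}
  ∪ pre   = {free(right)} ∪ {ball_in(b4,rmA), free(left), robot_in(rmA)}
          = {ball_in(b4,rmA), free(left), free(right), robot_in(rmA)}

== RESULT ==
["ball_in(b4,rmA)", "free(left)", "free(right)", "robot_in(rmA)"]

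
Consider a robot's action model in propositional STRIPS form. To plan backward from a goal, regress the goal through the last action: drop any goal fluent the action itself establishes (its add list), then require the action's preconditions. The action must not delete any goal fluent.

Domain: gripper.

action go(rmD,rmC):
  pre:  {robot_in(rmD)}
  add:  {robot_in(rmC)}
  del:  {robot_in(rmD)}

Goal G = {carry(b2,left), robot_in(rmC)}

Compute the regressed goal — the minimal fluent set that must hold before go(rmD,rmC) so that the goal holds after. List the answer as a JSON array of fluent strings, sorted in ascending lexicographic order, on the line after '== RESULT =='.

Compute (G \ add) ∪ pre:
  G ∩ del = {}  (empty — regression defined)
  G \ add = {carry(b2,left), robot_in(rmC)} \ {robot_in(rmC)} = {carry(b2,left)}
  ∪ pre   = {carry(b2,left)} ∪ {robot_in(rmD)}
          = {carry(b2,left), robot_in(rmD)}

== RESULT ==
["carry(b2,left)", "robot_in(rmD)"]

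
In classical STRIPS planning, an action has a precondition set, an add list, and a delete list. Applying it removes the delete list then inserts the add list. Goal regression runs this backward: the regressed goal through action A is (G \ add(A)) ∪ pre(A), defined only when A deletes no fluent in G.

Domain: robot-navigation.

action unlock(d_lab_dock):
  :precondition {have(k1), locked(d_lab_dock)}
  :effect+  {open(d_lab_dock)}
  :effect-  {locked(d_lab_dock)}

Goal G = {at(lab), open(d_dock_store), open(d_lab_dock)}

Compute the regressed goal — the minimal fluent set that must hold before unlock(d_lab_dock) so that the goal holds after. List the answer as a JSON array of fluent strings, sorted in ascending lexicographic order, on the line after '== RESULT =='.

Regress:
  G ∩ del = {}  (empty — regression defined)
  G \ add = {at(lab), open(d_dock_store), open(d_lab_dock)} \ {open(d_lab_dock)} = {at(lab), open(d_dock_store)}
  ∪ pre   = {at(lab), open(d_dock_store)} ∪ {have(k1), locked(d_lab_dock)}
          = {at(lab), have(k1), locked(d_lab_dock), open(d_dock_store)}

== RESULT ==
["at(lab)", "have(k1)", "locked(d_lab_dock)", "open(d_dock_store)"]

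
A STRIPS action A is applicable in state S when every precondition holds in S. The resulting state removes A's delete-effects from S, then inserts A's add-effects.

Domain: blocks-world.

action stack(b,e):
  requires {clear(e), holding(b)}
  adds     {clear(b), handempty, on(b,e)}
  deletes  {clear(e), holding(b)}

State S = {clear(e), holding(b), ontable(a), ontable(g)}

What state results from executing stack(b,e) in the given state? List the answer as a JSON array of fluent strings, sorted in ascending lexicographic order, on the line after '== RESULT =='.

Compute (S \ del) ∪ add:
  pre ⊆ S: {clear(e), holding(b)} ⊆ S  — applicable
  S \ del = {ontable(a), ontable(g)}
  ∪ add   = {clear(b), handempty, on(b,e), ontable(a), ontable(g)}

== RESULT ==
["clear(b)", "handempty", "on(b,e)", "ontable(a)", "ontable(g)"]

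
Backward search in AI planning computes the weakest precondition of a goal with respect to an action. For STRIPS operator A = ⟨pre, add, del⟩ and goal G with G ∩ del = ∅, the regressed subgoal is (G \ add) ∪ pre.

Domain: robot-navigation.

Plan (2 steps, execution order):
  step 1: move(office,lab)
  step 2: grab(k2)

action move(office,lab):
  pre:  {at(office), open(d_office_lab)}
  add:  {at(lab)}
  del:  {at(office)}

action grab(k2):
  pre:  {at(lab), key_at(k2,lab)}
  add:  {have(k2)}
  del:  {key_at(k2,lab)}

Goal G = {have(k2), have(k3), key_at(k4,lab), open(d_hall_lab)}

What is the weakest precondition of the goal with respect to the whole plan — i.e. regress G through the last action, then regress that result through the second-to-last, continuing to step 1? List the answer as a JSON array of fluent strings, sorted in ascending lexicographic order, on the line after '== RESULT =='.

Work backward from the goal:
  through step 2 (grab(k2)): drop {have(k2)}, keep {have(k3), key_at(k4,lab), open(d_hall_lab)}, require {at(lab), key_at(k2,lab)}
    → {at(lab), have(k3), key_at(k2,lab), key_at(k4,lab), open(d_hall_lab)}
  through step 1 (move(office,lab)): drop {at(lab)}, keep {have(k3), key_at(k2,lab), key_at(k4,lab), open(d_hall_lab)}, require {at(office), open(d_office_lab)}
    → {at(office), have(k3), key_at(k2,lab), key_at(k4,lab), open(d_hall_lab), open(d_office_lab)}

== RESULT ==
["at(office)", "have(k3)", "key_at(k2,lab)", "key_at(k4,lab)", "open(d_hall_lab)", "open(d_office_lab)"]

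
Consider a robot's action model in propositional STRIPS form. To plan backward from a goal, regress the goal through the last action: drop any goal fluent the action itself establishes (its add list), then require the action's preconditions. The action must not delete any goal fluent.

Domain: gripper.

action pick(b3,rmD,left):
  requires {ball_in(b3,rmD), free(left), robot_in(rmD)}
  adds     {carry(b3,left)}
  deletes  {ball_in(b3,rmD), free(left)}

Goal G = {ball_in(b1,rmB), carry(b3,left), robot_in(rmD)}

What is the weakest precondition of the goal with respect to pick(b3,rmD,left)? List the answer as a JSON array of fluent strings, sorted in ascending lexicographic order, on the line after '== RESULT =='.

Compute (G \ add) ∪ pre:
  G ∩ del = {}  (empty — regression defined)
  G \ add = {ball_in(b1,rmB), carry(b3,left), robot_in(rmD)} \ {carry(b3,left)} = {ball_in(b1,rmB), robot_in(rmD)}
  ∪ pre   = {ball_in(b1,rmB), robot_in(rmD)} ∪ {ball_in(b3,rmD), free(left), robot_in(rmD)}
          = {ball_in(b1,rmB), ball_in(b3,rmD), free(left), robot_in(rmD)}

== RESULT ==
["ball_in(b1,rmB)", "ball_in(b3,rmD)", "free(left)", "robot_in(rmD)"]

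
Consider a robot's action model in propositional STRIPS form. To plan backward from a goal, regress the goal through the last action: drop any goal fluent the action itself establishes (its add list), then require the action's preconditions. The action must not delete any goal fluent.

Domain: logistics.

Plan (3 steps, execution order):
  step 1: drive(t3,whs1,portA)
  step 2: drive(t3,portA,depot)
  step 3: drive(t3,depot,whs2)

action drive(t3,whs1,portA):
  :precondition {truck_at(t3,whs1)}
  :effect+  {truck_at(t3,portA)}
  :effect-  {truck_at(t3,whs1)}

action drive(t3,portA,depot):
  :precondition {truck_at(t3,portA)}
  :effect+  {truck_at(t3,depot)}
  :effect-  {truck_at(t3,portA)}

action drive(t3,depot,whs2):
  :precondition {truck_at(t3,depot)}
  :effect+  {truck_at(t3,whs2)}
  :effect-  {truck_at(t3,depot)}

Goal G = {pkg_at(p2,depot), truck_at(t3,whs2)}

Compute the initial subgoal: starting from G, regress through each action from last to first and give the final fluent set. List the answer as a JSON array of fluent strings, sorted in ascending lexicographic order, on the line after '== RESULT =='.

Work backward from the goal:
  through step 3 (drive(t3,depot,whs2)): drop {truck_at(t3,whs2)}, keep {pkg_at(p2,depot)}, require {truck_at(t3,depot)}
    → {pkg_at(p2,depot), truck_at(t3,depot)}
  through step 2 (drive(t3,portA,depot)): drop {truck_at(t3,depot)}, keep {pkg_at(p2,depot)}, require {truck_at(t3,portA)}
    → {pkg_at(p2,depot), truck_at(t3,portA)}
  through step 1 (drive(t3,whs1,portA)): drop {truck_at(t3,portA)}, keep {pkg_at(p2,depot)}, require {truck_at(t3,whs1)}
    → {pkg_at(p2,depot), truck_at(t3,whs1)}

== RESULT ==
["pkg_at(p2,depot)", "truck_at(t3,whs1)"]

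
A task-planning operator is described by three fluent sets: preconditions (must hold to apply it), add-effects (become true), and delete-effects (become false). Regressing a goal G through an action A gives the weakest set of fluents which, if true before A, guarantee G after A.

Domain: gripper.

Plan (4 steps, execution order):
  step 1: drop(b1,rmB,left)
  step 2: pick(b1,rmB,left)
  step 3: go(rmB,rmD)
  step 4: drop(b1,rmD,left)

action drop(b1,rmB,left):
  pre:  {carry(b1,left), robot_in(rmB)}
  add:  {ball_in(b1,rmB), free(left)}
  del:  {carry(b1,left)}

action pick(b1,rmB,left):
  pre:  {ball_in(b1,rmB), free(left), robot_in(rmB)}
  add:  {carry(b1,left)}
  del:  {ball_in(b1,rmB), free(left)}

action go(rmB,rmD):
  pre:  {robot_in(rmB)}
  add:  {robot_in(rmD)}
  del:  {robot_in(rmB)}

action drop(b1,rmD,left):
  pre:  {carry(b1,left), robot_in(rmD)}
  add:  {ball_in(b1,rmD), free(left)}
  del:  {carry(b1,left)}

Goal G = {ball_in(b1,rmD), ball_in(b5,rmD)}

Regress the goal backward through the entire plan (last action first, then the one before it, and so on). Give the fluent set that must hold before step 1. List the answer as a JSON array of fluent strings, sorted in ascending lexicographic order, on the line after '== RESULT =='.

Regress step by step:
  through step 4 (drop(b1,rmD,left)): drop {ball_in(b1,rmD)}, keep {ball_in(b5,rmD)}, require {carry(b1,left), robot_in(rmD)}
    → {ball_in(b5,rmD), carry(b1,left), robot_in(rmD)}
  through step 3 (go(rmB,rmD)): drop {robot_in(rmD)}, keep {ball_in(b5,rmD), carry(b1,left)}, require {robot_in(rmB)}
    → {ball_in(b5,rmD), carry(b1,left), robot_in(rmB)}
  through step 2 (pick(b1,rmB,left)): drop {carry(b1,left)}, keep {ball_in(b5,rmD), robot_in(rmB)}, require {ball_in(b1,rmB), free(left), robot_in(rmB)}
    → {ball_in(b1,rmB), ball_in(b5,rmD), free(left), robot_in(rmB)}
  through step 1 (drop(b1,rmB,left)): drop {ball_in(b1,rmB), free(left)}, keep {ball_in(b5,rmD), robot_in(rmB)}, require {carry(b1,left), robot_in(rmB)}
    → {ball_in(b5,rmD), carry(b1,left), robot_in(rmB)}

== RESULT ==
["ball_in(b5,rmD)", "carry(b1,left)", "robot_in(rmB)"]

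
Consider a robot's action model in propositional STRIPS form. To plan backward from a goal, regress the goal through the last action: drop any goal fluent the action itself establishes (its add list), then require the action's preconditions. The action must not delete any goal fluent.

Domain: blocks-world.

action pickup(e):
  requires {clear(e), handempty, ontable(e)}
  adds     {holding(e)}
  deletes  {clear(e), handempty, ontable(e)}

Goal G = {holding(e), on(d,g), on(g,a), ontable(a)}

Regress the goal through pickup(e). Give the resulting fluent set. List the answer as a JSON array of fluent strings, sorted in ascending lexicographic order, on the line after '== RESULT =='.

Compute (G \ add) ∪ pre:
  G ∩ del = {}  (empty — regression defined)
  G \ add = {holding(e), on(d,g), on(g,a), ontable(a)} \ {holding(e)} = {on(d,g), on(g,a), ontable(a)}
  ∪ pre   = {on(d,g), on(g,a), ontable(a)} ∪ {clear(e), handempty, ontable(e)}
          = {clear(e), handempty, on(d,g), on(g,a), ontable(a), ontable(e)}

== RESULT ==
["clear(e)", "handempty", "on(d,g)", "on(g,a)", "ontable(a)", "ontable(e)"]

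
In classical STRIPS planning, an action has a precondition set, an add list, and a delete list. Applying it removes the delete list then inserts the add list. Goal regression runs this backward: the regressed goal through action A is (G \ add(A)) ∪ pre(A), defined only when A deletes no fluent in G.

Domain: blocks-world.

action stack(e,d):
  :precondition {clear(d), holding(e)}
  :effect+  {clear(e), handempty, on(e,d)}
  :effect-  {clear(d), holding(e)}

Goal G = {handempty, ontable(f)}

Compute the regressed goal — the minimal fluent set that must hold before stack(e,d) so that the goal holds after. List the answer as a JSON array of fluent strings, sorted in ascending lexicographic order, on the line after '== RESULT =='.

Compute (G \ add) ∪ pre:
  G ∩ del = {}  (empty — regression defined)
  G \ add = {handempty, ontable(f)} \ {clear(e), handempty, on(e,d)} = {ontable(f)}
  ∪ pre   = {ontable(f)} ∪ {clear(d), holding(e)}
          = {clear(d), holding(e), ontable(f)}

== RESULT ==
["clear(d)", "holding(e)", "ontable(f)"]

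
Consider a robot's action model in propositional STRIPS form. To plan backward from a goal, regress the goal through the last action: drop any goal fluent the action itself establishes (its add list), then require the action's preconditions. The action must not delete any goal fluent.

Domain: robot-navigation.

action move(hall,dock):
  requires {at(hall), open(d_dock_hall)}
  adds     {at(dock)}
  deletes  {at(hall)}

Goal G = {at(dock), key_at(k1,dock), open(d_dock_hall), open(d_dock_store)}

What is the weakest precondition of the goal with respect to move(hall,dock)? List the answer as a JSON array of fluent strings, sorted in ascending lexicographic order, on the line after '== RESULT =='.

Regress:
  G ∩ del = {}  (empty — regression defined)
  G \ add = {at(dock), key_at(k1,dock), open(d_dock_hall), open(d_dock_store)} \ {at(dock)} = {key_at(k1,dock), open(d_dock_hall), open(d_dock_store)}
  ∪ pre   = {key_at(k1,dock), open(d_dock_hall), open(d_dock_store)} ∪ {at(hall), open(d_dock_hall)}
          = {at(hall), key_at(k1,dock), open(d_dock_hall), open(d_dock_store)}

== RESULT ==
["at(hall)", "key_at(k1,dock)", "open(d_dock_hall)", "open(d_dock_store)"]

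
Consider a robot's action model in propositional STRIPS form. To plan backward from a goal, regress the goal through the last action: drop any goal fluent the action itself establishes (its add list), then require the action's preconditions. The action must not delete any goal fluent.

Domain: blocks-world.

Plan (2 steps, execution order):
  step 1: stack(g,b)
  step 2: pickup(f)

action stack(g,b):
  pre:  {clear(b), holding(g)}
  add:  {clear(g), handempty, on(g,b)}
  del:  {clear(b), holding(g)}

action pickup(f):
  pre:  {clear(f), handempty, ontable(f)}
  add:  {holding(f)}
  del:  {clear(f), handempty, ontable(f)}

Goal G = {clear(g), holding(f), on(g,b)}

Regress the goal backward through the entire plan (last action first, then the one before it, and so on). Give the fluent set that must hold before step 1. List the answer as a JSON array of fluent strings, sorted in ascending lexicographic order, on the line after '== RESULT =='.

Work backward from the goal:
  through step 2 (pickup(f)): drop {holding(f)}, keep {clear(g), on(g,b)}, require {clear(f), handempty, ontable(f)}
    → {clear(f), clear(g), handempty, on(g,b), ontable(f)}
  through step 1 (stack(g,b)): drop {clear(g), handempty, on(g,b)}, keep {clear(f), ontable(f)}, require {clear(b), holding(g)}
    → {clear(b), clear(f), holding(g), ontable(f)}

== RESULT ==
["clear(b)", "clear(f)", "holding(g)", "ontable(f)"]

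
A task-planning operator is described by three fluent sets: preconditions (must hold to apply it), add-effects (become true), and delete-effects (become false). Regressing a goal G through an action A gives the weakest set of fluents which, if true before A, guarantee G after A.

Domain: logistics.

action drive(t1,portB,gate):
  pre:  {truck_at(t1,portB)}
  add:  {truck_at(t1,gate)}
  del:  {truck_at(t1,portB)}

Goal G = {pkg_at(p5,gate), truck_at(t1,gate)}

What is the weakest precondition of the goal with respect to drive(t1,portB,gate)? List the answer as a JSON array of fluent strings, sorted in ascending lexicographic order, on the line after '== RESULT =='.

Compute (G \ add) ∪ pre:
  G ∩ del = {}  (empty — regression defined)
  G \ add = {pkg_at(p5,gate), truck_at(t1,gate)} \ {truck_at(t1,gate)} = {pkg_at(p5,gate)}
  ∪ pre   = {pkg_at(p5,gate)} ∪ {truck_at(t1,portB)}
          = {pkg_at(p5,gate), truck_at(t1,portB)}

== RESULT ==
["pkg_at(p5,gate)", "truck_at(t1,portB)"]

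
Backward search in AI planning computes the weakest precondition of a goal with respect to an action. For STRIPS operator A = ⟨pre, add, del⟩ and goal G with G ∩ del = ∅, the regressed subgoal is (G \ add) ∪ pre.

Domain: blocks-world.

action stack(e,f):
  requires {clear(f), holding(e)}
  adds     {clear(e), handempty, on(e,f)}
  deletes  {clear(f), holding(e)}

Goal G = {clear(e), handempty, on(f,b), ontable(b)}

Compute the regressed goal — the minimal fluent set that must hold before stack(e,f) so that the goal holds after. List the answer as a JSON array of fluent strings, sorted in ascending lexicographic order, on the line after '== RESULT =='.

Compute (G \ add) ∪ pre:
  G ∩ del = {}  (empty — regression defined)
  G \ add = {clear(e), handempty, on(f,b), ontable(b)} \ {clear(e), handempty, on(e,f)} = {on(f,b), ontable(b)}
  ∪ pre   = {on(f,b), ontable(b)} ∪ {clear(f), holding(e)}
          = {clear(f), holding(e), on(f,b), ontable(b)}

== RESULT ==
["clear(f)", "holding(e)", "on(f,b)", "ontable(b)"]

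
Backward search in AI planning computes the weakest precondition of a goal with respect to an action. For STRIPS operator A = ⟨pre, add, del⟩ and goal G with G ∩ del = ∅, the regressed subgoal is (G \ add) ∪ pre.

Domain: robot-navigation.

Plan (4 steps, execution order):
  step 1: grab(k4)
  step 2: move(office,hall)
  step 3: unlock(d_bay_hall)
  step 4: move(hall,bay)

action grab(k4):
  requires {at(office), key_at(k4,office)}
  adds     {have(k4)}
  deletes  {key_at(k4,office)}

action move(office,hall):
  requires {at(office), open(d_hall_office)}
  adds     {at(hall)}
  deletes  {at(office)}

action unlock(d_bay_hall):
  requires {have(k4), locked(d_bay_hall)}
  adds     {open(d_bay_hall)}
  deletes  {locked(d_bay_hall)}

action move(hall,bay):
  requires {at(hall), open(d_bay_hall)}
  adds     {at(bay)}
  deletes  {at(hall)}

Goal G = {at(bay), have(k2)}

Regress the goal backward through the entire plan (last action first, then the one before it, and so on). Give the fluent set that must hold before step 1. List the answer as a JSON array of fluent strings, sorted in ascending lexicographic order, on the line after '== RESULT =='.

Regress step by step:
  through step 4 (move(hall,bay)): drop {at(bay)}, keep {have(k2)}, require {at(hall), open(d_bay_hall)}
    → {at(hall), have(k2), open(d_bay_hall)}
  through step 3 (unlock(d_bay_hall)): drop {open(d_bay_hall)}, keep {at(hall), have(k2)}, require {have(k4), locked(d_bay_hall)}
    → {at(hall), have(k2), have(k4), locked(d_bay_hall)}
  through step 2 (move(office,hall)): drop {at(hall)}, keep {have(k2), have(k4), locked(d_bay_hall)}, require {at(office), open(d_hall_office)}
    → {at(office), have(k2), have(k4), locked(d_bay_hall), open(d_hall_office)}
  through step 1 (grab(k4)): drop {have(k4)}, keep {at(office), have(k2), locked(d_bay_hall), open(d_hall_office)}, require {at(office), key_at(k4,office)}
    → {at(office), have(k2), key_at(k4,office), locked(d_bay_hall), open(d_hall_office)}

== RESULT ==
["at(office)", "have(k2)", "key_at(k4,office)", "locked(d_bay_hall)", "open(d_hall_office)"]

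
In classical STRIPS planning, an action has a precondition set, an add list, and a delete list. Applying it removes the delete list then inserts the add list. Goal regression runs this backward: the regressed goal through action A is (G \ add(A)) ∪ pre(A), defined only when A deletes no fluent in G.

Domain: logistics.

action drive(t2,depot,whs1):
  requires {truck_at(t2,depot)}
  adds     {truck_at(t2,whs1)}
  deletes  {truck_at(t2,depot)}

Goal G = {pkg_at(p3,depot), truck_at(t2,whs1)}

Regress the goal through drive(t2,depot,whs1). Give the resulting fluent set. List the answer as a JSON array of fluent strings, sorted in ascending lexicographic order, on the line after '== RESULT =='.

Regress:
  G ∩ del = {}  (empty — regression defined)
  G \ add = {pkg_at(p3,depot), truck_at(t2,whs1)} \ {truck_at(t2,whs1)} = {pkg_at(p3,depot)}
  ∪ pre   = {pkg_at(p3,depot)} ∪ {truck_at(t2,depot)}
          = {pkg_at(p3,depot), truck_at(t2,depot)}

== RESULT ==
["pkg_at(p3,depot)", "truck_at(t2,depot)"]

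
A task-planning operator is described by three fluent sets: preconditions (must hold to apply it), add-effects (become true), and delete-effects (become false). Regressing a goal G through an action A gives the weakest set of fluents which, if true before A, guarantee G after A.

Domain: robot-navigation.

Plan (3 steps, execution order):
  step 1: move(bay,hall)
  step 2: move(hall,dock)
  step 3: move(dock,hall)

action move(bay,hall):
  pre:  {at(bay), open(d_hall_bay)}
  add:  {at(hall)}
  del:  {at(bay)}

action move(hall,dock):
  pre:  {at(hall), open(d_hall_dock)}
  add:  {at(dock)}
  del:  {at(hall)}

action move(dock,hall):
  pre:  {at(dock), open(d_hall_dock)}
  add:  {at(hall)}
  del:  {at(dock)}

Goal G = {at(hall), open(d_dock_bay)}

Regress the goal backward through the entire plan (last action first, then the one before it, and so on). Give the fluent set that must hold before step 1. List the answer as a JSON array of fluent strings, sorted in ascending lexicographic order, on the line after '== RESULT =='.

Work backward from the goal:
  through step 3 (move(dock,hall)): drop {at(hall)}, keep {open(d_dock_bay)}, require {at(dock), open(d_hall_dock)}
    → {at(dock), open(d_dock_bay), open(d_hall_dock)}
  through step 2 (move(hall,dock)): drop {at(dock)}, keep {open(d_dock_bay), open(d_hall_dock)}, require {at(hall), open(d_hall_dock)}
    → {at(hall), open(d_dock_bay), open(d_hall_dock)}
  through step 1 (move(bay,hall)): drop {at(hall)}, keep {open(d_dock_bay), open(d_hall_dock)}, require {at(bay), open(d_hall_bay)}
    → {at(bay), open(d_dock_bay), open(d_hall_bay), open(d_hall_dock)}

== RESULT ==
["at(bay)", "open(d_dock_bay)", "open(d_hall_bay)", "open(d_hall_dock)"]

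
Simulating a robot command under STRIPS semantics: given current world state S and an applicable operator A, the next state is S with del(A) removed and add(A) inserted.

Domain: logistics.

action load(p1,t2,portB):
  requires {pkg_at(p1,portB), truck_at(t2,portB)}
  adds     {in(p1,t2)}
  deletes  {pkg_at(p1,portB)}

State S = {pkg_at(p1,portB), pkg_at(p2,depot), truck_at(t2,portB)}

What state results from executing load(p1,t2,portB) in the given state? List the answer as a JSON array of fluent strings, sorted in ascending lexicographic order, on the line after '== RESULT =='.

Compute (S \ del) ∪ add:
  pre ⊆ S: {pkg_at(p1,portB), truck_at(t2,portB)} ⊆ S  — applicable
  S \ del = {pkg_at(p2,depot), truck_at(t2,portB)}
  ∪ add   = {in(p1,t2), pkg_at(p2,depot), truck_at(t2,portB)}

== RESULT ==
["in(p1,t2)", "pkg_at(p2,depot)", "truck_at(t2,portB)"]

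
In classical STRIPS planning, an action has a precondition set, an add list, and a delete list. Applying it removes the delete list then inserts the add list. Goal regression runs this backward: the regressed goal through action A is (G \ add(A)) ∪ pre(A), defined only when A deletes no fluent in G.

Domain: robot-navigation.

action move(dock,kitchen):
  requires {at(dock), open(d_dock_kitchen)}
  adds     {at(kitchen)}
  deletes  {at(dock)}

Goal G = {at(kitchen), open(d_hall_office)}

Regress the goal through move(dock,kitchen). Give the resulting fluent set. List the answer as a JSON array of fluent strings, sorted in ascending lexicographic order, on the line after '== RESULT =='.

Regress:
  G ∩ del = {}  (empty — regression defined)
  G \ add = {at(kitchen), open(d_hall_office)} \ {at(kitchen)} = {open(d_hall_office)}
  ∪ pre   = {open(d_hall_office)} ∪ {at(dock), open(d_dock_kitchen)}
          = {at(dock), open(d_dock_kitchen), open(d_hall_office)}

== RESULT ==
["at(dock)", "open(d_dock_kitchen)", "open(d_hall_office)"]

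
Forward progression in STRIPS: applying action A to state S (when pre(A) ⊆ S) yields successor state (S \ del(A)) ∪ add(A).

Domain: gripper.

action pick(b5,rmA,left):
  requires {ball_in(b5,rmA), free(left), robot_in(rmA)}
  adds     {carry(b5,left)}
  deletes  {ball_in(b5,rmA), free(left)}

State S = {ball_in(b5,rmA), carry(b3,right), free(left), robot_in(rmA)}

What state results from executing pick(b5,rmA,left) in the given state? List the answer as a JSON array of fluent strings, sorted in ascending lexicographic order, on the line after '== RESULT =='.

Progress:
  pre ⊆ S: {ball_in(b5,rmA), free(left), robot_in(rmA)} ⊆ S  — applicable
  S \ del = {carry(b3,right), robot_in(rmA)}
  ∪ add   = {carry(b3,right), carry(b5,left), robot_in(rmA)}

== RESULT ==
["carry(b3,right)", "carry(b5,left)", "robot_in(rmA)"]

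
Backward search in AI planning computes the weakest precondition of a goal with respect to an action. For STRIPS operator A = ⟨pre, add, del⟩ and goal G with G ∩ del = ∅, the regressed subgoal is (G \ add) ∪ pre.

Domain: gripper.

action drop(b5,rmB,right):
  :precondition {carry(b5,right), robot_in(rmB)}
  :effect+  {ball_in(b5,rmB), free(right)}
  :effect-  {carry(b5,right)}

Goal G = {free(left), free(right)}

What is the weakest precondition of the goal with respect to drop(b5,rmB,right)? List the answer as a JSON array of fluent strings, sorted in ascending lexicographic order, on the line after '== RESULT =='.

Compute (G \ add) ∪ pre:
  G ∩ del = {}  (empty — regression defined)
  G \ add = {free(left), free(right)} \ {ball_in(b5,rmB), free(right)} = {free(left)}
  ∪ pre   = {free(left)} ∪ {carry(b5,right), robot_in(rmB)}
          = {carry(b5,right), free(left), robot_in(rmB)}

== RESULT ==
["carry(b5,right)", "free(left)", "robot_in(rmB)"]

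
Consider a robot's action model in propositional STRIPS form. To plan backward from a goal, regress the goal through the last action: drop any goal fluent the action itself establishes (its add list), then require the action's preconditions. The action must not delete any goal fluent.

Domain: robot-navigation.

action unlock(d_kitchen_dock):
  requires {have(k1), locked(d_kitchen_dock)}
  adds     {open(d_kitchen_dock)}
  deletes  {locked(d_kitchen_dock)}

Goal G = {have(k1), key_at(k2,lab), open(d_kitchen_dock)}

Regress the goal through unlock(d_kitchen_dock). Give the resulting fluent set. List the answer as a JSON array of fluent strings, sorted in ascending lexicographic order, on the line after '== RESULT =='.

Regress:
  G ∩ del = {}  (empty — regression defined)
  G \ add = {have(k1), key_at(k2,lab), open(d_kitchen_dock)} \ {open(d_kitchen_dock)} = {have(k1), key_at(k2,lab)}
  ∪ pre   = {have(k1), key_at(k2,lab)} ∪ {have(k1), locked(d_kitchen_dock)}
          = {have(k1), key_at(k2,lab), locked(d_kitchen_dock)}

== RESULT ==
["have(k1)", "key_at(k2,lab)", "locked(d_kitchen_dock)"]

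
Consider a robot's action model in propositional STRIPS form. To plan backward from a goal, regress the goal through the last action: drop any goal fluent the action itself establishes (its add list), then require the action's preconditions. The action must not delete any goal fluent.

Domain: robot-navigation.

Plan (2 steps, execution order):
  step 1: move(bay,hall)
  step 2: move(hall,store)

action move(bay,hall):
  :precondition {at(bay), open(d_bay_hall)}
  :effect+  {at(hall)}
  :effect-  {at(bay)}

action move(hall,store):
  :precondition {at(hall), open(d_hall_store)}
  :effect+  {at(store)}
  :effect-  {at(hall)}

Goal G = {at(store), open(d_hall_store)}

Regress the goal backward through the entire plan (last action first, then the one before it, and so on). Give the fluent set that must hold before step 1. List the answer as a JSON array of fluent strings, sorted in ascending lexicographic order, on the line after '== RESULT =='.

Work backward from the goal:
  through step 2 (move(hall,store)): drop {at(store)}, keep {open(d_hall_store)}, require {at(hall), open(d_hall_store)}
    → {at(hall), open(d_hall_store)}
  through step 1 (move(bay,hall)): drop {at(hall)}, keep {open(d_hall_store)}, require {at(bay), open(d_bay_hall)}
    → {at(bay), open(d_bay_hall), open(d_hall_store)}

== RESULT ==
["at(bay)", "open(d_bay_hall)", "open(d_hall_store)"]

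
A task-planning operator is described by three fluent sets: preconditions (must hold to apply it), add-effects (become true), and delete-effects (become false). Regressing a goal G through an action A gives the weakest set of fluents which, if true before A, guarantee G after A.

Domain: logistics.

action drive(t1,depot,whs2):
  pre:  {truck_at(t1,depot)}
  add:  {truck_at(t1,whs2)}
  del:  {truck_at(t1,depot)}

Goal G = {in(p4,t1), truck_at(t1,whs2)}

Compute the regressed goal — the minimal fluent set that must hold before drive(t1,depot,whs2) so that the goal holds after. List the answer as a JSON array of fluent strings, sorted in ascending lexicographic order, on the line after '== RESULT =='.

Compute (G \ add) ∪ pre:
  G ∩ del = {}  (empty — regression defined)
  G \ add = {in(p4,t1), truck_at(t1,whs2)} \ {truck_at(t1,whs2)} = {in(p4,t1)}
  ∪ pre   = {in(p4,t1)} ∪ {truck_at(t1,depot)}
          = {in(p4,t1), truck_at(t1,depot)}

== RESULT ==
["in(p4,t1)", "truck_at(t1,depot)"]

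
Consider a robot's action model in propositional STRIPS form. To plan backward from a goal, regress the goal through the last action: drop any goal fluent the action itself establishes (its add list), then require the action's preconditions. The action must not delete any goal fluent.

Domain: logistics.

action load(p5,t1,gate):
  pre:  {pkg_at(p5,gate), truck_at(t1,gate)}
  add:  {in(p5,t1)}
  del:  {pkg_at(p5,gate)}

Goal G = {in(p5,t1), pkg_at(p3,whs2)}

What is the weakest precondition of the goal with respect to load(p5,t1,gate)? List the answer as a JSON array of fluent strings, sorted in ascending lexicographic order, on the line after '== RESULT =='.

Compute (G \ add) ∪ pre:
  G ∩ del = {}  (empty — regression defined)
  G \ add = {in(p5,t1), pkg_at(p3,whs2)} \ {in(p5,t1)} = {pkg_at(p3,whs2)}
  ∪ pre   = {pkg_at(p3,whs2)} ∪ {pkg_at(p5,gate), truck_at(t1,gate)}
          = {pkg_at(p3,whs2), pkg_at(p5,gate), truck_at(t1,gate)}

== RESULT ==
["pkg_at(p3,whs2)", "pkg_at(p5,gate)", "truck_at(t1,gate)"]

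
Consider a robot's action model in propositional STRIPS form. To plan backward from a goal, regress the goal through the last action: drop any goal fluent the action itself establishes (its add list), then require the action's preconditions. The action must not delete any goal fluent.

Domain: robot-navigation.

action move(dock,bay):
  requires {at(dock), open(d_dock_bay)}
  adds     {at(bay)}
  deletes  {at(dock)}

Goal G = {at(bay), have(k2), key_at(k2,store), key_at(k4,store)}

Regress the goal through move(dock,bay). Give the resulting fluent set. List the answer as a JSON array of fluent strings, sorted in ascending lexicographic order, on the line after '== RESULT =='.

Compute (G \ add) ∪ pre:
  G ∩ del = {}  (empty — regression defined)
  G \ add = {at(bay), have(k2), key_at(k2,store), key_at(k4,store)} \ {at(bay)} = {have(k2), key_at(k2,store), key_at(k4,store)}
  ∪ pre   = {have(k2), key_at(k2,store), key_at(k4,store)} ∪ {at(dock), open(d_dock_bay)}
          = {at(dock), have(k2), key_at(k2,store), key_at(k4,store), open(d_dock_bay)}

== RESULT ==
["at(dock)", "have(k2)", "key_at(k2,store)", "key_at(k4,store)", "open(d_dock_bay)"]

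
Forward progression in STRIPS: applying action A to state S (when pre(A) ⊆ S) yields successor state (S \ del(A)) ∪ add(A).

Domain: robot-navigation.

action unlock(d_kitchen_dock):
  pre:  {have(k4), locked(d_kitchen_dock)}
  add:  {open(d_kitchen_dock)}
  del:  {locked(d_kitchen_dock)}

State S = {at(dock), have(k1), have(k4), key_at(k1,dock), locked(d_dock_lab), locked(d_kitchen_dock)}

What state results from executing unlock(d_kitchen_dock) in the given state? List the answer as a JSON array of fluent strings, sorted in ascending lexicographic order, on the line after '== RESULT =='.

Compute (S \ del) ∪ add:
  pre ⊆ S: {have(k4), locked(d_kitchen_dock)} ⊆ S  — applicable
  S \ del = {at(dock), have(k1), have(k4), key_at(k1,dock), locked(d_dock_lab)}
  ∪ add   = {at(dock), have(k1), have(k4), key_at(k1,dock), locked(d_dock_lab), open(d_kitchen_dock)}

== RESULT ==
["at(dock)", "have(k1)", "have(k4)", "key_at(k1,dock)", "locked(d_dock_lab)", "open(d_kitchen_dock)"]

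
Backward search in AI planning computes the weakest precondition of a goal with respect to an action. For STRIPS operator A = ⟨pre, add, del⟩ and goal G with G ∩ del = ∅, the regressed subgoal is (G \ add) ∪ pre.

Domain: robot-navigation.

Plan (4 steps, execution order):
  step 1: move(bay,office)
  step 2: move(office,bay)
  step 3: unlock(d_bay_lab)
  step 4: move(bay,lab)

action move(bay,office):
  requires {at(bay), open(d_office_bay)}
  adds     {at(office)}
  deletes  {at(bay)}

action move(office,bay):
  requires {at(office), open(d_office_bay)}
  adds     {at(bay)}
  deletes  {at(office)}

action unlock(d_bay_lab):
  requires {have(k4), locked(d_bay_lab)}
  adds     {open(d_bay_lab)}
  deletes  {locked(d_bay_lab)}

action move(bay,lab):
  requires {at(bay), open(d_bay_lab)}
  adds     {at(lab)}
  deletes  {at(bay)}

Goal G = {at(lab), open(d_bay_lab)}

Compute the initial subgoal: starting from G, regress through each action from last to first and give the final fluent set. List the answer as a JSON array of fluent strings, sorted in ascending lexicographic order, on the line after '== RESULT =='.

Regress step by step:
  through step 4 (move(bay,lab)): drop {at(lab)}, keep {open(d_bay_lab)}, require {at(bay), open(d_bay_lab)}
    → {at(bay), open(d_bay_lab)}
  through step 3 (unlock(d_bay_lab)): drop {open(d_bay_lab)}, keep {at(bay)}, require {have(k4), locked(d_bay_lab)}
    → {at(bay), have(k4), locked(d_bay_lab)}
  through step 2 (move(office,bay)): drop {at(bay)}, keep {have(k4), locked(d_bay_lab)}, require {at(office), open(d_office_bay)}
    → {at(office), have(k4), locked(d_bay_lab), open(d_office_bay)}
  through step 1 (move(bay,office)): drop {at(office)}, keep {have(k4), locked(d_bay_lab), open(d_office_bay)}, require {at(bay), open(d_office_bay)}
    → {at(bay), have(k4), locked(d_bay_lab), open(d_office_bay)}

== RESULT ==
["at(bay)", "have(k4)", "locked(d_bay_lab)", "open(d_office_bay)"]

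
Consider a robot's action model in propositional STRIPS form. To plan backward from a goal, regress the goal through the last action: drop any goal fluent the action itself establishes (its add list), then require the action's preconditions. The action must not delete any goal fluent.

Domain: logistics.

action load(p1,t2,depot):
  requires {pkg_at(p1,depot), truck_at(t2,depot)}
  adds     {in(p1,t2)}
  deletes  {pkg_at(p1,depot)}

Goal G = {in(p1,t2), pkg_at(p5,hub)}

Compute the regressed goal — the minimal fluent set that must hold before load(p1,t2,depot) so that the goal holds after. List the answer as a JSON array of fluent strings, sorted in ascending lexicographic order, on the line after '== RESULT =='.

Compute (G \ add) ∪ pre:
  G ∩ del = {}  (empty — regression defined)
  G \ add = {in(p1,t2), pkg_at(p5,hub)} \ {in(p1,t2)} = {pkg_at(p5,hub)}
  ∪ pre   = {pkg_at(p5,hub)} ∪ {pkg_at(p1,depot), truck_at(t2,depot)}
          = {pkg_at(p1,depot), pkg_at(p5,hub), truck_at(t2,depot)}

== RESULT ==
["pkg_at(p1,depot)", "pkg_at(p5,hub)", "truck_at(t2,depot)"]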